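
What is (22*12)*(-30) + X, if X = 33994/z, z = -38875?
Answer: -307923994/38875 ≈ -7920.9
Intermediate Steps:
X = -33994/38875 (X = 33994/(-38875) = 33994*(-1/38875) = -33994/38875 ≈ -0.87444)
(22*12)*(-30) + X = (22*12)*(-30) - 33994/38875 = 264*(-30) - 33994/38875 = -7920 - 33994/38875 = -307923994/38875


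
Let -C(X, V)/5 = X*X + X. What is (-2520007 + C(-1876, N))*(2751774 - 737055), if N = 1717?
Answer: -40510976395533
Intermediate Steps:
C(X, V) = -5*X - 5*X**2 (C(X, V) = -5*(X*X + X) = -5*(X**2 + X) = -5*(X + X**2) = -5*X - 5*X**2)
(-2520007 + C(-1876, N))*(2751774 - 737055) = (-2520007 - 5*(-1876)*(1 - 1876))*(2751774 - 737055) = (-2520007 - 5*(-1876)*(-1875))*2014719 = (-2520007 - 17587500)*2014719 = -20107507*2014719 = -40510976395533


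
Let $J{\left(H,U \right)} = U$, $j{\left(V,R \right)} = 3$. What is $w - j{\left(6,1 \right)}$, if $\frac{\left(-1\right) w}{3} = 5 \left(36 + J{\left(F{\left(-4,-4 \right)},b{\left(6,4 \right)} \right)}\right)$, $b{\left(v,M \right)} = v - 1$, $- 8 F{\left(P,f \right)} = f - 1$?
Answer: $-618$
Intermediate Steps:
$F{\left(P,f \right)} = \frac{1}{8} - \frac{f}{8}$ ($F{\left(P,f \right)} = - \frac{f - 1}{8} = - \frac{-1 + f}{8} = \frac{1}{8} - \frac{f}{8}$)
$b{\left(v,M \right)} = -1 + v$
$w = -615$ ($w = - 3 \cdot 5 \left(36 + \left(-1 + 6\right)\right) = - 3 \cdot 5 \left(36 + 5\right) = - 3 \cdot 5 \cdot 41 = \left(-3\right) 205 = -615$)
$w - j{\left(6,1 \right)} = -615 - 3 = -618$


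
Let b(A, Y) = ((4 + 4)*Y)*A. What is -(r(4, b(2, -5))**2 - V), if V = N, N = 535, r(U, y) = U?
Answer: 519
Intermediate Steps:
b(A, Y) = 8*A*Y (b(A, Y) = (8*Y)*A = 8*A*Y)
V = 535
-(r(4, b(2, -5))**2 - V) = -(4**2 - 1*535) = -(16 - 535) = -1*(-519) = 519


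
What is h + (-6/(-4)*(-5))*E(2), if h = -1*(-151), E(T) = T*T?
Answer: 121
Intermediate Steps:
E(T) = T**2
h = 151
h + (-6/(-4)*(-5))*E(2) = 151 + (-6/(-4)*(-5))*2**2 = 151 + (-6*(-1)/4*(-5))*4 = 151 + (-3*(-1/2)*(-5))*4 = 151 + ((3/2)*(-5))*4 = 151 - 15/2*4 = 151 - 30 = 121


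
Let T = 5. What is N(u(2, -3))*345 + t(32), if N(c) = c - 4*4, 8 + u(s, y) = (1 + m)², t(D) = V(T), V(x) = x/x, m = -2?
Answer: -7934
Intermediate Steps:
V(x) = 1
t(D) = 1
u(s, y) = -7 (u(s, y) = -8 + (1 - 2)² = -8 + (-1)² = -8 + 1 = -7)
N(c) = -16 + c (N(c) = c - 16 = -16 + c)
N(u(2, -3))*345 + t(32) = (-16 - 7)*345 + 1 = -23*345 + 1 = -7935 + 1 = -7934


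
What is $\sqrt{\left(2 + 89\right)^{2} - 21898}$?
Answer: $3 i \sqrt{1513} \approx 116.69 i$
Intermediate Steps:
$\sqrt{\left(2 + 89\right)^{2} - 21898} = \sqrt{91^{2} - 21898} = \sqrt{8281 - 21898} = \sqrt{-13617} = 3 i \sqrt{1513}$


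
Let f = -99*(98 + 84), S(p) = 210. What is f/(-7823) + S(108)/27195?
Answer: 4682308/2026157 ≈ 2.3109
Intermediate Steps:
f = -18018 (f = -99*182 = -18018)
f/(-7823) + S(108)/27195 = -18018/(-7823) + 210/27195 = -18018*(-1/7823) + 210*(1/27195) = 18018/7823 + 2/259 = 4682308/2026157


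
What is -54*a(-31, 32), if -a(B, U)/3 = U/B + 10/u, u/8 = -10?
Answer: -23247/124 ≈ -187.48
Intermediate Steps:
u = -80 (u = 8*(-10) = -80)
a(B, U) = 3/8 - 3*U/B (a(B, U) = -3*(U/B + 10/(-80)) = -3*(U/B + 10*(-1/80)) = -3*(U/B - ⅛) = -3*(-⅛ + U/B) = 3/8 - 3*U/B)
-54*a(-31, 32) = -54*(3/8 - 3*32/(-31)) = -54*(3/8 - 3*32*(-1/31)) = -54*(3/8 + 96/31) = -54*861/248 = -23247/124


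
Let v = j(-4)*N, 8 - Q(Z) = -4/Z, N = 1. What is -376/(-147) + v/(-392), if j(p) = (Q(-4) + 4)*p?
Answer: 785/294 ≈ 2.6701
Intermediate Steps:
Q(Z) = 8 + 4/Z (Q(Z) = 8 - (-4)/Z = 8 + 4/Z)
j(p) = 11*p (j(p) = ((8 + 4/(-4)) + 4)*p = ((8 + 4*(-¼)) + 4)*p = ((8 - 1) + 4)*p = (7 + 4)*p = 11*p)
v = -44 (v = (11*(-4))*1 = -44*1 = -44)
-376/(-147) + v/(-392) = -376/(-147) - 44/(-392) = -376*(-1/147) - 44*(-1/392) = 376/147 + 11/98 = 785/294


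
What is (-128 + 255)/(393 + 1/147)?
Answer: 18669/57772 ≈ 0.32315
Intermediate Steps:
(-128 + 255)/(393 + 1/147) = 127/(393 + 1/147) = 127/(57772/147) = 127*(147/57772) = 18669/57772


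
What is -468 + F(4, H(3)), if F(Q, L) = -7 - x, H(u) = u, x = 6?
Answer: -481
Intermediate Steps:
F(Q, L) = -13 (F(Q, L) = -7 - 1*6 = -7 - 6 = -13)
-468 + F(4, H(3)) = -468 - 13 = -481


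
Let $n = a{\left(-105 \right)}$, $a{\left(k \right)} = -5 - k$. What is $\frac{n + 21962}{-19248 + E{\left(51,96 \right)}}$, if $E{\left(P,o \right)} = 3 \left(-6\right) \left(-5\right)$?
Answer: $- \frac{3677}{3193} \approx -1.1516$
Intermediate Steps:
$n = 100$ ($n = -5 - -105 = -5 + 105 = 100$)
$E{\left(P,o \right)} = 90$ ($E{\left(P,o \right)} = \left(-18\right) \left(-5\right) = 90$)
$\frac{n + 21962}{-19248 + E{\left(51,96 \right)}} = \frac{100 + 21962}{-19248 + 90} = \frac{22062}{-19158} = 22062 \left(- \frac{1}{19158}\right) = - \frac{3677}{3193}$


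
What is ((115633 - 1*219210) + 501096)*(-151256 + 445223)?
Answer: 116857467873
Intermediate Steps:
((115633 - 1*219210) + 501096)*(-151256 + 445223) = ((115633 - 219210) + 501096)*293967 = (-103577 + 501096)*293967 = 397519*293967 = 116857467873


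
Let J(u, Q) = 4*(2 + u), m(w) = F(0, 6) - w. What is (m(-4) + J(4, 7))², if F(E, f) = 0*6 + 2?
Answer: 900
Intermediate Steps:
F(E, f) = 2 (F(E, f) = 0 + 2 = 2)
m(w) = 2 - w
J(u, Q) = 8 + 4*u
(m(-4) + J(4, 7))² = ((2 - 1*(-4)) + (8 + 4*4))² = ((2 + 4) + (8 + 16))² = (6 + 24)² = 30² = 900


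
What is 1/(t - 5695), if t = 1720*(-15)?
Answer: -1/31495 ≈ -3.1751e-5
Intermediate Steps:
t = -25800
1/(t - 5695) = 1/(-25800 - 5695) = 1/(-31495) = -1/31495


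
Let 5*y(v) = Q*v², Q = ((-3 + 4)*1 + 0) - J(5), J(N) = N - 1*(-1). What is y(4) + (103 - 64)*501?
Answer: 19523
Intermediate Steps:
J(N) = 1 + N (J(N) = N + 1 = 1 + N)
Q = -5 (Q = ((-3 + 4)*1 + 0) - (1 + 5) = (1*1 + 0) - 1*6 = (1 + 0) - 6 = 1 - 6 = -5)
y(v) = -v² (y(v) = (-5*v²)/5 = -v²)
y(4) + (103 - 64)*501 = -1*4² + (103 - 64)*501 = -1*16 + 39*501 = -16 + 19539 = 19523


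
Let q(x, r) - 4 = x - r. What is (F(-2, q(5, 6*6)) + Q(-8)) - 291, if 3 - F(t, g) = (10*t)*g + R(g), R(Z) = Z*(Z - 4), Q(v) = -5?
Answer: -1670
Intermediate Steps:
q(x, r) = 4 + x - r (q(x, r) = 4 + (x - r) = 4 + x - r)
R(Z) = Z*(-4 + Z)
F(t, g) = 3 - g*(-4 + g) - 10*g*t (F(t, g) = 3 - ((10*t)*g + g*(-4 + g)) = 3 - (10*g*t + g*(-4 + g)) = 3 - (g*(-4 + g) + 10*g*t) = 3 + (-g*(-4 + g) - 10*g*t) = 3 - g*(-4 + g) - 10*g*t)
(F(-2, q(5, 6*6)) + Q(-8)) - 291 = ((3 - (4 + 5 - 6*6)*(-4 + (4 + 5 - 6*6)) - 10*(4 + 5 - 6*6)*(-2)) - 5) - 291 = ((3 - (4 + 5 - 1*36)*(-4 + (4 + 5 - 1*36)) - 10*(4 + 5 - 1*36)*(-2)) - 5) - 291 = ((3 - (4 + 5 - 36)*(-4 + (4 + 5 - 36)) - 10*(4 + 5 - 36)*(-2)) - 5) - 291 = ((3 - 1*(-27)*(-4 - 27) - 10*(-27)*(-2)) - 5) - 291 = ((3 - 1*(-27)*(-31) - 540) - 5) - 291 = ((3 - 837 - 540) - 5) - 291 = (-1374 - 5) - 291 = -1379 - 291 = -1670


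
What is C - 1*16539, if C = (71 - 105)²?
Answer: -15383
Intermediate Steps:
C = 1156 (C = (-34)² = 1156)
C - 1*16539 = 1156 - 1*16539 = 1156 - 16539 = -15383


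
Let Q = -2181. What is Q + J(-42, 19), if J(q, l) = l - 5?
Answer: -2167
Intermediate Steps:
J(q, l) = -5 + l
Q + J(-42, 19) = -2181 + (-5 + 19) = -2181 + 14 = -2167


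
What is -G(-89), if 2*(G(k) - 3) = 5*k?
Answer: 439/2 ≈ 219.50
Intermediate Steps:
G(k) = 3 + 5*k/2 (G(k) = 3 + (5*k)/2 = 3 + 5*k/2)
-G(-89) = -(3 + (5/2)*(-89)) = -(3 - 445/2) = -1*(-439/2) = 439/2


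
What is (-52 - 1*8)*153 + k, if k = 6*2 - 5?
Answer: -9173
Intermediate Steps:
k = 7 (k = 12 - 5 = 7)
(-52 - 1*8)*153 + k = (-52 - 1*8)*153 + 7 = (-52 - 8)*153 + 7 = -60*153 + 7 = -9180 + 7 = -9173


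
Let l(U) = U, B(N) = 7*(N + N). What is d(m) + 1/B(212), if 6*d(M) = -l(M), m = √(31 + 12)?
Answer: 1/2968 - √43/6 ≈ -1.0926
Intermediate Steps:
B(N) = 14*N (B(N) = 7*(2*N) = 14*N)
m = √43 ≈ 6.5574
d(M) = -M/6 (d(M) = (-M)/6 = -M/6)
d(m) + 1/B(212) = -√43/6 + 1/(14*212) = -√43/6 + 1/2968 = 1/2968 - √43/6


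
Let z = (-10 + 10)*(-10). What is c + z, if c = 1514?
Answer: 1514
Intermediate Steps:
z = 0 (z = 0*(-10) = 0)
c + z = 1514 + 0 = 1514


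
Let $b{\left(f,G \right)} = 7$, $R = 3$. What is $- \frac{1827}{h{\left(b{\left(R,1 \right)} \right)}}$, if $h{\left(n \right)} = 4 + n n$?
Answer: $- \frac{1827}{53} \approx -34.472$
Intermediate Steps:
$h{\left(n \right)} = 4 + n^{2}$
$- \frac{1827}{h{\left(b{\left(R,1 \right)} \right)}} = - \frac{1827}{4 + 7^{2}} = - \frac{1827}{4 + 49} = - \frac{1827}{53}$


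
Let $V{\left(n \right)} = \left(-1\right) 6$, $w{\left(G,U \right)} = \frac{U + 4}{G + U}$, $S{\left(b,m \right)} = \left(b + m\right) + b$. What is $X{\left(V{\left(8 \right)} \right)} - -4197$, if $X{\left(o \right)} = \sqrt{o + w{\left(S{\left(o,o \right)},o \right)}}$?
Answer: $4197 + \frac{i \sqrt{213}}{6} \approx 4197.0 + 2.4324 i$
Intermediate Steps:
$S{\left(b,m \right)} = m + 2 b$
$w{\left(G,U \right)} = \frac{4 + U}{G + U}$
$V{\left(n \right)} = -6$
$X{\left(o \right)} = \sqrt{o + \frac{4 + o}{4 o}}$ ($X{\left(o \right)} = \sqrt{o + \frac{4 + o}{\left(o + 2 o\right) + o}} = \sqrt{o + \frac{4 + o}{3 o + o}} = \sqrt{o + \frac{4 + o}{4 o}}$)
$X{\left(V{\left(8 \right)} \right)} - -4197 = \frac{\sqrt{1 + 4 \left(-6\right) + \frac{4}{-6}}}{2} - -4197 = \frac{\sqrt{1 - 24 + 4 \left(- \frac{1}{6}\right)}}{2} + 4197 = \frac{\sqrt{1 - 24 - \frac{2}{3}}}{2} + 4197 = \frac{\sqrt{- \frac{71}{3}}}{2} + 4197 = \frac{\frac{1}{3} i \sqrt{213}}{2} + 4197 = \frac{i \sqrt{213}}{6} + 4197 = 4197 + \frac{i \sqrt{213}}{6}$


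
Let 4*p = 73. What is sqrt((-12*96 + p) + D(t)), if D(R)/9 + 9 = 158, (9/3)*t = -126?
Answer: sqrt(829)/2 ≈ 14.396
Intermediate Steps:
p = 73/4 (p = (1/4)*73 = 73/4 ≈ 18.250)
t = -42 (t = (1/3)*(-126) = -42)
D(R) = 1341 (D(R) = -81 + 9*158 = -81 + 1422 = 1341)
sqrt((-12*96 + p) + D(t)) = sqrt((-12*96 + 73/4) + 1341) = sqrt((-1152 + 73/4) + 1341) = sqrt(-4535/4 + 1341) = sqrt(829/4) = sqrt(829)/2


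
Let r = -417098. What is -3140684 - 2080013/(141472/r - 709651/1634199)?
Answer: -118974127225860029/263593706863 ≈ -4.5135e+5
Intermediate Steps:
-3140684 - 2080013/(141472/r - 709651/1634199) = -3140684 - 2080013/(141472/(-417098) - 709651/1634199) = -3140684 - 2080013/(141472*(-1/417098) - 709651*1/1634199) = -3140684 - 2080013/(-70736/208549 - 709651/1634199) = -3140684 - 2080013/(-263593706863/340810567251) = -3140684 - 2080013*(-340810567251/263593706863) = -3140684 + 708890410419454263/263593706863 = -118974127225860029/263593706863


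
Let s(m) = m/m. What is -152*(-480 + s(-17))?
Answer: 72808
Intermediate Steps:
s(m) = 1
-152*(-480 + s(-17)) = -152*(-480 + 1) = -152*(-479) = 72808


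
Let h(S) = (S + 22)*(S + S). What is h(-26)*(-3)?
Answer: -624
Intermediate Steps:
h(S) = 2*S*(22 + S) (h(S) = (22 + S)*(2*S) = 2*S*(22 + S))
h(-26)*(-3) = (2*(-26)*(22 - 26))*(-3) = (2*(-26)*(-4))*(-3) = 208*(-3) = -624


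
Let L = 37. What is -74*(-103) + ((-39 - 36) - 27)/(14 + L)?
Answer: 7620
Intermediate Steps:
-74*(-103) + ((-39 - 36) - 27)/(14 + L) = -74*(-103) + ((-39 - 36) - 27)/(14 + 37) = 7622 + (-75 - 27)/51 = 7622 - 102*1/51 = 7622 - 2 = 7620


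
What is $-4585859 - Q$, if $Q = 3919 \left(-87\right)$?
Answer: $-4244906$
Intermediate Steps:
$Q = -340953$
$-4585859 - Q = -4585859 - -340953 = -4585859 + 340953 = -4244906$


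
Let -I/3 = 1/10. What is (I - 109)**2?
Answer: 1194649/100 ≈ 11946.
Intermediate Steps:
I = -3/10 ≈ -0.30000
(I - 109)**2 = (-3/10 - 109)**2 = (-1093/10)**2 = 1194649/100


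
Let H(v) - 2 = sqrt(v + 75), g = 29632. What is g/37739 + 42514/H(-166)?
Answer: 3211686732/3585205 - 42514*I*sqrt(91)/95 ≈ 895.82 - 4269.0*I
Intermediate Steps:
H(v) = 2 + sqrt(75 + v) (H(v) = 2 + sqrt(v + 75) = 2 + sqrt(75 + v))
g/37739 + 42514/H(-166) = 29632/37739 + 42514/(2 + sqrt(75 - 166)) = 29632*(1/37739) + 42514/(2 + sqrt(-91)) = 29632/37739 + 42514/(2 + I*sqrt(91))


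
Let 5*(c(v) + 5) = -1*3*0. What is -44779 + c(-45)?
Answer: -44784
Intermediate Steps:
c(v) = -5 (c(v) = -5 + (-1*3*0)/5 = -5 + (-3*0)/5 = -5 + (⅕)*0 = -5 + 0 = -5)
-44779 + c(-45) = -44779 - 5 = -44784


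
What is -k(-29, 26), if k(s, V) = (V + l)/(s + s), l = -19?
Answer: 7/58 ≈ 0.12069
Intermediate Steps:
k(s, V) = (-19 + V)/(2*s) (k(s, V) = (V - 19)/(s + s) = (-19 + V)/((2*s)) = (-19 + V)*(1/(2*s)) = (-19 + V)/(2*s))
-k(-29, 26) = -(-19 + 26)/(2*(-29)) = -(-1)*7/(2*29) = -1*(-7/58) = 7/58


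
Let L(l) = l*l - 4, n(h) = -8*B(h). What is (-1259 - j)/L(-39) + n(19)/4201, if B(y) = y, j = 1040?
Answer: -9888683/6372917 ≈ -1.5517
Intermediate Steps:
n(h) = -8*h
L(l) = -4 + l² (L(l) = l² - 4 = -4 + l²)
(-1259 - j)/L(-39) + n(19)/4201 = (-1259 - 1*1040)/(-4 + (-39)²) - 8*19/4201 = (-1259 - 1040)/(-4 + 1521) - 152*1/4201 = -2299/1517 - 152/4201 = -9888683/6372917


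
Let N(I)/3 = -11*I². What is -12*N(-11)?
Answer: 47916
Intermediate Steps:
N(I) = -33*I² (N(I) = 3*(-11*I²) = -33*I²)
-12*N(-11) = -(-396)*(-11)² = -(-396)*121 = -12*(-3993) = 47916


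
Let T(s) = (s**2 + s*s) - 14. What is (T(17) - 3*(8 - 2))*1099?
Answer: 600054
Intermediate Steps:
T(s) = -14 + 2*s**2 (T(s) = (s**2 + s**2) - 14 = 2*s**2 - 14 = -14 + 2*s**2)
(T(17) - 3*(8 - 2))*1099 = ((-14 + 2*17**2) - 3*(8 - 2))*1099 = ((-14 + 2*289) - 3*6)*1099 = ((-14 + 578) - 18)*1099 = (564 - 18)*1099 = 546*1099 = 600054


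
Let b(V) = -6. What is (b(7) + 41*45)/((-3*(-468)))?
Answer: 613/468 ≈ 1.3098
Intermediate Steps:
(b(7) + 41*45)/((-3*(-468))) = (-6 + 41*45)/((-3*(-468))) = (-6 + 1845)/1404 = 1839*(1/1404) = 613/468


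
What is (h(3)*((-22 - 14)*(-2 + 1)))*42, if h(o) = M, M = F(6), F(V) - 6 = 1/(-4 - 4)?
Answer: 8883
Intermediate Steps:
F(V) = 47/8 (F(V) = 6 + 1/(-4 - 4) = 6 + 1/(-8) = 6 - 1/8 = 47/8)
M = 47/8 ≈ 5.8750
h(o) = 47/8
(h(3)*((-22 - 14)*(-2 + 1)))*42 = (47*((-22 - 14)*(-2 + 1))/8)*42 = (47*(-36*(-1))/8)*42 = ((47/8)*36)*42 = (423/2)*42 = 8883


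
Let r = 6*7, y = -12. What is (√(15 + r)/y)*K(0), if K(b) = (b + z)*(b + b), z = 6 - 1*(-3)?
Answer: 0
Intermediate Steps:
r = 42
z = 9 (z = 6 + 3 = 9)
K(b) = 2*b*(9 + b) (K(b) = (b + 9)*(b + b) = (9 + b)*(2*b) = 2*b*(9 + b))
(√(15 + r)/y)*K(0) = (√(15 + 42)/(-12))*(2*0*(9 + 0)) = (√57*(-1/12))*(2*0*9) = -√57/12*0 = 0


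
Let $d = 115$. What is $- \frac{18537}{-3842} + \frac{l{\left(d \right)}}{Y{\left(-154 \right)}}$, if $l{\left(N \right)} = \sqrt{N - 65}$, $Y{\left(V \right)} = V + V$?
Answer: $\frac{18537}{3842} - \frac{5 \sqrt{2}}{308} \approx 4.8019$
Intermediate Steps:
$Y{\left(V \right)} = 2 V$
$l{\left(N \right)} = \sqrt{-65 + N}$
$- \frac{18537}{-3842} + \frac{l{\left(d \right)}}{Y{\left(-154 \right)}} = - \frac{18537}{-3842} + \frac{\sqrt{-65 + 115}}{2 \left(-154\right)} = \left(-18537\right) \left(- \frac{1}{3842}\right) + \frac{\sqrt{50}}{-308} = \frac{18537}{3842} + 5 \sqrt{2} \left(- \frac{1}{308}\right) = \frac{18537}{3842} - \frac{5 \sqrt{2}}{308}$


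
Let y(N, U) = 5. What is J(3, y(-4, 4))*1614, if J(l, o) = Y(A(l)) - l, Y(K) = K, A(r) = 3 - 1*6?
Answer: -9684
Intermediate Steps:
A(r) = -3 (A(r) = 3 - 6 = -3)
J(l, o) = -3 - l
J(3, y(-4, 4))*1614 = (-3 - 1*3)*1614 = (-3 - 3)*1614 = -6*1614 = -9684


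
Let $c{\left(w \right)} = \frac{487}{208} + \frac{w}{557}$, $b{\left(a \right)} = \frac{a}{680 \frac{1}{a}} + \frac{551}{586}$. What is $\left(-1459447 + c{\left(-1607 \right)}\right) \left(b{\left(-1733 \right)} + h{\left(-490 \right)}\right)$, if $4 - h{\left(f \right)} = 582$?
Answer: $- \frac{129348961652107834813}{23083149440} \approx -5.6036 \cdot 10^{9}$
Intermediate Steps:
$h{\left(f \right)} = -578$ ($h{\left(f \right)} = 4 - 582 = -578$)
$b{\left(a \right)} = \frac{551}{586} + \frac{a^{2}}{680}$ ($b{\left(a \right)} = a \frac{a}{680} + 551 \cdot \frac{1}{586} = \frac{a^{2}}{680} + \frac{551}{586} = \frac{551}{586} + \frac{a^{2}}{680}$)
$c{\left(w \right)} = \frac{487}{208} + \frac{w}{557}$ ($c{\left(w \right)} = 487 \cdot \frac{1}{208} + w \frac{1}{557} = \frac{487}{208} + \frac{w}{557}$)
$\left(-1459447 + c{\left(-1607 \right)}\right) \left(b{\left(-1733 \right)} + h{\left(-490 \right)}\right) = \left(-1459447 + \left(\frac{487}{208} + \frac{1}{557} \left(-1607\right)\right)\right) \left(\left(\frac{551}{586} + \frac{\left(-1733\right)^{2}}{680}\right) - 578\right) = \left(-1459447 + \left(\frac{487}{208} - \frac{1607}{557}\right)\right) \left(\left(\frac{551}{586} + \frac{1}{680} \cdot 3003289\right) - 578\right) = \left(-1459447 - \frac{62997}{115856}\right) \left(\left(\frac{551}{586} + \frac{3003289}{680}\right) - 578\right) = - \frac{169085754629 \left(\frac{880151017}{199240} - 578\right)}{115856} = \left(- \frac{169085754629}{115856}\right) \frac{764990297}{199240} = - \frac{129348961652107834813}{23083149440}$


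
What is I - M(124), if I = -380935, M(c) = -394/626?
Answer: -119232458/313 ≈ -3.8093e+5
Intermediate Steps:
M(c) = -197/313 (M(c) = -394*1/626 = -197/313)
I - M(124) = -380935 - 1*(-197/313) = -380935 + 197/313 = -119232458/313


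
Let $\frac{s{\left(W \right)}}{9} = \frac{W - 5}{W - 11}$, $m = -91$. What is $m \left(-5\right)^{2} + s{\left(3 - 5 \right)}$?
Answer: $- \frac{29512}{13} \approx -2270.2$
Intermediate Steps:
$s{\left(W \right)} = \frac{9 \left(-5 + W\right)}{-11 + W}$ ($s{\left(W \right)} = 9 \frac{W - 5}{W - 11} = 9 \frac{-5 + W}{-11 + W} = \frac{9 \left(-5 + W\right)}{-11 + W}$)
$m \left(-5\right)^{2} + s{\left(3 - 5 \right)} = - 91 \left(-5\right)^{2} + \frac{9 \left(-5 + \left(3 - 5\right)\right)}{-11 + \left(3 - 5\right)} = \left(-91\right) 25 + \frac{9 \left(-5 + \left(3 - 5\right)\right)}{-11 + \left(3 - 5\right)} = -2275 + \frac{9 \left(-5 - 2\right)}{-11 - 2} = -2275 + 9 \frac{1}{-13} \left(-7\right) = -2275 + 9 \left(- \frac{1}{13}\right) \left(-7\right) = -2275 + \frac{63}{13} = - \frac{29512}{13}$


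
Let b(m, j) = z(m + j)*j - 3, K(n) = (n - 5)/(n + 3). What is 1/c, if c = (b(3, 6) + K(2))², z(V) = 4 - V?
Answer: 25/28224 ≈ 0.00088577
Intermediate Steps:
K(n) = (-5 + n)/(3 + n)
b(m, j) = -3 + j*(4 - j - m) (b(m, j) = (4 - (m + j))*j - 3 = (4 - (j + m))*j - 3 = (4 + (-j - m))*j - 3 = (4 - j - m)*j - 3 = j*(4 - j - m) - 3 = -3 + j*(4 - j - m))
c = 28224/25 (c = ((-3 - 1*6*(-4 + 6 + 3)) + (-5 + 2)/(3 + 2))² = ((-3 - 1*6*5) - 3/5)² = ((-3 - 30) + (⅕)*(-3))² = (-33 - ⅗)² = (-168/5)² = 28224/25 ≈ 1129.0)
1/c = 1/(28224/25) = 25/28224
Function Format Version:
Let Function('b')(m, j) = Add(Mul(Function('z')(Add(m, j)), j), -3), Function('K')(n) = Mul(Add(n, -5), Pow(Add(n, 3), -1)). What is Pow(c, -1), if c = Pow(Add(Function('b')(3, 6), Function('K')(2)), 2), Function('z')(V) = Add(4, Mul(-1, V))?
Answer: Rational(25, 28224) ≈ 0.00088577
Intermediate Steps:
Function('K')(n) = Mul(Pow(Add(3, n), -1), Add(-5, n)) (Function('K')(n) = Mul(Add(-5, n), Pow(Add(3, n), -1)) = Mul(Pow(Add(3, n), -1), Add(-5, n)))
Function('b')(m, j) = Add(-3, Mul(j, Add(4, Mul(-1, j), Mul(-1, m)))) (Function('b')(m, j) = Add(Mul(Add(4, Mul(-1, Add(m, j))), j), -3) = Add(Mul(Add(4, Mul(-1, Add(j, m))), j), -3) = Add(Mul(Add(4, Add(Mul(-1, j), Mul(-1, m))), j), -3) = Add(Mul(Add(4, Mul(-1, j), Mul(-1, m)), j), -3) = Add(Mul(j, Add(4, Mul(-1, j), Mul(-1, m))), -3) = Add(-3, Mul(j, Add(4, Mul(-1, j), Mul(-1, m)))))
c = Rational(28224, 25) (c = Pow(Add(Add(-3, Mul(-1, 6, Add(-4, 6, 3))), Mul(Pow(Add(3, 2), -1), Add(-5, 2))), 2) = Pow(Add(Add(-3, Mul(-1, 6, 5)), Mul(Pow(5, -1), -3)), 2) = Pow(Add(Add(-3, -30), Mul(Rational(1, 5), -3)), 2) = Pow(Add(-33, Rational(-3, 5)), 2) = Pow(Rational(-168, 5), 2) = Rational(28224, 25) ≈ 1129.0)
Pow(c, -1) = Pow(Rational(28224, 25), -1) = Rational(25, 28224)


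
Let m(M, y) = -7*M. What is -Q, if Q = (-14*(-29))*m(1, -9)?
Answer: 2842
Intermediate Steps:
Q = -2842 (Q = (-14*(-29))*(-7*1) = 406*(-7) = -2842)
-Q = -1*(-2842) = 2842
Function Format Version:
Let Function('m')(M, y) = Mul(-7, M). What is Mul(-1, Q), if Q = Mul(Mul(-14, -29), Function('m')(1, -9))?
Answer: 2842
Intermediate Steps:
Q = -2842 (Q = Mul(Mul(-14, -29), Mul(-7, 1)) = Mul(406, -7) = -2842)
Mul(-1, Q) = Mul(-1, -2842) = 2842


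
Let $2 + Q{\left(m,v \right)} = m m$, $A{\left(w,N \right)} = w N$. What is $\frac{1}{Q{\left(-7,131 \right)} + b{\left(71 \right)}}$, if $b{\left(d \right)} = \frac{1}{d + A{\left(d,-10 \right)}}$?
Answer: $\frac{639}{30032} \approx 0.021277$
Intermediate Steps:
$A{\left(w,N \right)} = N w$
$Q{\left(m,v \right)} = -2 + m^{2}$ ($Q{\left(m,v \right)} = -2 + m m = -2 + m^{2}$)
$b{\left(d \right)} = - \frac{1}{9 d}$ ($b{\left(d \right)} = \frac{1}{d - 10 d} = \frac{1}{\left(-9\right) d} = - \frac{1}{9 d}$)
$\frac{1}{Q{\left(-7,131 \right)} + b{\left(71 \right)}} = \frac{1}{\left(-2 + \left(-7\right)^{2}\right) - \frac{1}{9 \cdot 71}} = \frac{1}{\left(-2 + 49\right) - \frac{1}{639}} = \frac{1}{47 - \frac{1}{639}} = \frac{1}{\frac{30032}{639}} = \frac{639}{30032}$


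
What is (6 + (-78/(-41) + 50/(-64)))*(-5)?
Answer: -46715/1312 ≈ -35.606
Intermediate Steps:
(6 + (-78/(-41) + 50/(-64)))*(-5) = (6 + (-78*(-1/41) + 50*(-1/64)))*(-5) = (6 + (78/41 - 25/32))*(-5) = (6 + 1471/1312)*(-5) = (9343/1312)*(-5) = -46715/1312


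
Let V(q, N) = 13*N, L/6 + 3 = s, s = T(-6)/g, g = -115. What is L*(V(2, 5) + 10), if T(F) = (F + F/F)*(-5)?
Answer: -33300/23 ≈ -1447.8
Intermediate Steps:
T(F) = -5 - 5*F (T(F) = (F + 1)*(-5) = (1 + F)*(-5) = -5 - 5*F)
s = -5/23 (s = (-5 - 5*(-6))/(-115) = (-5 + 30)*(-1/115) = 25*(-1/115) = -5/23 ≈ -0.21739)
L = -444/23 (L = -18 + 6*(-5/23) = -18 - 30/23 = -444/23 ≈ -19.304)
L*(V(2, 5) + 10) = -444*(13*5 + 10)/23 = -444*(65 + 10)/23 = -444/23*75 = -33300/23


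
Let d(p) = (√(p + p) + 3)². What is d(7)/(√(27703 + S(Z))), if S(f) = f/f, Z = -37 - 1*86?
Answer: √6926*(3 + √14)²/13852 ≈ 0.27306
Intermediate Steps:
Z = -123 (Z = -37 - 86 = -123)
S(f) = 1
d(p) = (3 + √2*√p)² (d(p) = (√(2*p) + 3)² = (√2*√p + 3)² = (3 + √2*√p)²)
d(7)/(√(27703 + S(Z))) = (3 + √2*√7)²/(√(27703 + 1)) = (3 + √14)²/(√27704) = (3 + √14)²/((2*√6926)) = (3 + √14)²*(√6926/13852) = √6926*(3 + √14)²/13852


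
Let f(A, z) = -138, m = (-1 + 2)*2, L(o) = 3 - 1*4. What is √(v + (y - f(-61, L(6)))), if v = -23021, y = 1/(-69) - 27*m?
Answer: I*√109203126/69 ≈ 151.45*I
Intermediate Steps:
L(o) = -1 (L(o) = 3 - 4 = -1)
m = 2 (m = 1*2 = 2)
y = -3727/69 (y = 1/(-69) - 27*2 = -1/69 - 54 = -3727/69 ≈ -54.014)
√(v + (y - f(-61, L(6)))) = √(-23021 + (-3727/69 - 1*(-138))) = √(-23021 + (-3727/69 + 138)) = √(-23021 + 5795/69) = √(-1582654/69) = I*√109203126/69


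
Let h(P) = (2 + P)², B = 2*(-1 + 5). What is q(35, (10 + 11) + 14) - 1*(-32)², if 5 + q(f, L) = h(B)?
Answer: -929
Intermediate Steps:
B = 8 (B = 2*4 = 8)
q(f, L) = 95 (q(f, L) = -5 + (2 + 8)² = -5 + 10² = -5 + 100 = 95)
q(35, (10 + 11) + 14) - 1*(-32)² = 95 - 1*(-32)² = 95 - 1*1024 = 95 - 1024 = -929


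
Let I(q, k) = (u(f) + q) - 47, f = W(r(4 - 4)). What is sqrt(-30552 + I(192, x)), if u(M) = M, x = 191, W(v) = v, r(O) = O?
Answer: I*sqrt(30407) ≈ 174.38*I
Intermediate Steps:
f = 0 (f = 4 - 4 = 0)
I(q, k) = -47 + q (I(q, k) = (0 + q) - 47 = q - 47 = -47 + q)
sqrt(-30552 + I(192, x)) = sqrt(-30552 + (-47 + 192)) = sqrt(-30552 + 145) = sqrt(-30407) = I*sqrt(30407)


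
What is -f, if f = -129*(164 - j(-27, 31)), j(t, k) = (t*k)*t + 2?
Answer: -2894373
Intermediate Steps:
j(t, k) = 2 + k*t² (j(t, k) = (k*t)*t + 2 = k*t² + 2 = 2 + k*t²)
f = 2894373 (f = -129*(164 - (2 + 31*(-27)²)) = -129*(164 - (2 + 31*729)) = -129*(164 - (2 + 22599)) = -129*(164 - 1*22601) = -129*(164 - 22601) = -129*(-22437) = 2894373)
-f = -1*2894373 = -2894373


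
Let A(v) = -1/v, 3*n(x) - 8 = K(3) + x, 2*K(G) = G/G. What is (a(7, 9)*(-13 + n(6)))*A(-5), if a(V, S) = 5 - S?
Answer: 98/15 ≈ 6.5333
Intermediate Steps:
K(G) = ½ (K(G) = (G/G)/2 = (½)*1 = ½)
n(x) = 17/6 + x/3 (n(x) = 8/3 + (½ + x)/3 = 8/3 + (⅙ + x/3) = 17/6 + x/3)
(a(7, 9)*(-13 + n(6)))*A(-5) = ((5 - 1*9)*(-13 + (17/6 + (⅓)*6)))*(-1/(-5)) = ((5 - 9)*(-13 + (17/6 + 2)))*(-1*(-⅕)) = -4*(-13 + 29/6)*(⅕) = -4*(-49/6)*(⅕) = (98/3)*(⅕) = 98/15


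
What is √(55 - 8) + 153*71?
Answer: 10863 + √47 ≈ 10870.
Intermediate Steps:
√(55 - 8) + 153*71 = √47 + 10863 = 10863 + √47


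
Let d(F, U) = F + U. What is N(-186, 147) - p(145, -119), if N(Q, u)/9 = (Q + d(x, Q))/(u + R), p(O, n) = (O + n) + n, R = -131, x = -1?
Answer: -1869/16 ≈ -116.81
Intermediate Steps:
p(O, n) = O + 2*n
N(Q, u) = 9*(-1 + 2*Q)/(-131 + u) (N(Q, u) = 9*((Q + (-1 + Q))/(u - 131)) = 9*((-1 + 2*Q)/(-131 + u)) = 9*(-1 + 2*Q)/(-131 + u))
N(-186, 147) - p(145, -119) = 9*(-1 + 2*(-186))/(-131 + 147) - (145 + 2*(-119)) = 9*(-1 - 372)/16 - (145 - 238) = 9*(1/16)*(-373) - 1*(-93) = -3357/16 + 93 = -1869/16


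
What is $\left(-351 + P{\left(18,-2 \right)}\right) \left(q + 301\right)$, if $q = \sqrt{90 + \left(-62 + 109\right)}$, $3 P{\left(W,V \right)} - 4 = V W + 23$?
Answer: $-106554 - 354 \sqrt{137} \approx -1.107 \cdot 10^{5}$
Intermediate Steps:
$P{\left(W,V \right)} = 9 + \frac{V W}{3}$ ($P{\left(W,V \right)} = \frac{4}{3} + \frac{V W + 23}{3} = \frac{4}{3} + \frac{23 + V W}{3} = \frac{4}{3} + \left(\frac{23}{3} + \frac{V W}{3}\right) = 9 + \frac{V W}{3}$)
$q = \sqrt{137}$ ($q = \sqrt{90 + 47} = \sqrt{137} \approx 11.705$)
$\left(-351 + P{\left(18,-2 \right)}\right) \left(q + 301\right) = \left(-351 + \left(9 + \frac{1}{3} \left(-2\right) 18\right)\right) \left(\sqrt{137} + 301\right) = \left(-351 + \left(9 - 12\right)\right) \left(301 + \sqrt{137}\right) = \left(-351 - 3\right) \left(301 + \sqrt{137}\right) = - 354 \left(301 + \sqrt{137}\right) = -106554 - 354 \sqrt{137}$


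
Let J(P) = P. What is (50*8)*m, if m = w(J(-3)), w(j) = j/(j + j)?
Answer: 200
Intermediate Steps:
w(j) = ½ (w(j) = j/((2*j)) = j*(1/(2*j)) = ½)
m = ½ ≈ 0.50000
(50*8)*m = (50*8)*(½) = 400*(½) = 200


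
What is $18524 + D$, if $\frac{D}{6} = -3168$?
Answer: $-484$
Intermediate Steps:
$D = -19008$ ($D = 6 \left(-3168\right) = -19008$)
$18524 + D = 18524 - 19008 = -484$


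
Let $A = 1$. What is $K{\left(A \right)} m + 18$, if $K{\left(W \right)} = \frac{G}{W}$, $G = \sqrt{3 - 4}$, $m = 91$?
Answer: $18 + 91 i \approx 18.0 + 91.0 i$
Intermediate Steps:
$G = i$ ($G = \sqrt{-1} = i \approx 1.0 i$)
$K{\left(W \right)} = \frac{i}{W}$
$K{\left(A \right)} m + 18 = \frac{i}{1} \cdot 91 + 18 = i 1 \cdot 91 + 18 = i 91 + 18 = 91 i + 18 = 18 + 91 i$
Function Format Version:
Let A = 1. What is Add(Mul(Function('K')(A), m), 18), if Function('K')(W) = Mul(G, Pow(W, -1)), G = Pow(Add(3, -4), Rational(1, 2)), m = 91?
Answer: Add(18, Mul(91, I)) ≈ Add(18.000, Mul(91.000, I))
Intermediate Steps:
G = I (G = Pow(-1, Rational(1, 2)) = I ≈ Mul(1.0000, I))
Function('K')(W) = Mul(I, Pow(W, -1))
Add(Mul(Function('K')(A), m), 18) = Add(Mul(Mul(I, Pow(1, -1)), 91), 18) = Add(Mul(Mul(I, 1), 91), 18) = Add(Mul(I, 91), 18) = Add(Mul(91, I), 18) = Add(18, Mul(91, I))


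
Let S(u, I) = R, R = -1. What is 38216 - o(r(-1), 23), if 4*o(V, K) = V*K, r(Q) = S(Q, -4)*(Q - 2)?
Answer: 152795/4 ≈ 38199.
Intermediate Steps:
S(u, I) = -1
r(Q) = 2 - Q (r(Q) = -(Q - 2) = -(-2 + Q) = 2 - Q)
o(V, K) = K*V/4 (o(V, K) = (V*K)/4 = (K*V)/4 = K*V/4)
38216 - o(r(-1), 23) = 38216 - 23*(2 - 1*(-1))/4 = 38216 - 23*(2 + 1)/4 = 38216 - 23*3/4 = 38216 - 1*69/4 = 38216 - 69/4 = 152795/4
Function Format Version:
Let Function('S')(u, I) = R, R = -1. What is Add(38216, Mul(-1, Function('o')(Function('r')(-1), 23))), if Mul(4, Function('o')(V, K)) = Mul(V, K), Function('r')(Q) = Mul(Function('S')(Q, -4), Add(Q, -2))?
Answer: Rational(152795, 4) ≈ 38199.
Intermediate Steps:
Function('S')(u, I) = -1
Function('r')(Q) = Add(2, Mul(-1, Q)) (Function('r')(Q) = Mul(-1, Add(Q, -2)) = Mul(-1, Add(-2, Q)) = Add(2, Mul(-1, Q)))
Function('o')(V, K) = Mul(Rational(1, 4), K, V) (Function('o')(V, K) = Mul(Rational(1, 4), Mul(V, K)) = Mul(Rational(1, 4), Mul(K, V)) = Mul(Rational(1, 4), K, V))
Add(38216, Mul(-1, Function('o')(Function('r')(-1), 23))) = Add(38216, Mul(-1, Mul(Rational(1, 4), 23, Add(2, Mul(-1, -1))))) = Add(38216, Mul(-1, Mul(Rational(1, 4), 23, Add(2, 1)))) = Add(38216, Mul(-1, Mul(Rational(1, 4), 23, 3))) = Add(38216, Mul(-1, Rational(69, 4))) = Add(38216, Rational(-69, 4)) = Rational(152795, 4)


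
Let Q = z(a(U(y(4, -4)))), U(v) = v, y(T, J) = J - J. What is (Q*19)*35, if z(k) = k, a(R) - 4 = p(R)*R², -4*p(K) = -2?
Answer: 2660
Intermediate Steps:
y(T, J) = 0
p(K) = ½ (p(K) = -¼*(-2) = ½)
a(R) = 4 + R²/2
Q = 4 (Q = 4 + (½)*0² = 4 + (½)*0 = 4 + 0 = 4)
(Q*19)*35 = (4*19)*35 = 76*35 = 2660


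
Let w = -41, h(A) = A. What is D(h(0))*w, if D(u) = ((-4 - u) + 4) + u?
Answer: 0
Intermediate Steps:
D(u) = 0 (D(u) = -u + u = 0)
D(h(0))*w = 0*(-41) = 0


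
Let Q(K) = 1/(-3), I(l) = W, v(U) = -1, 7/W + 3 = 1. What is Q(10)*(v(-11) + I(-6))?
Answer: 3/2 ≈ 1.5000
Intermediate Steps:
W = -7/2 (W = 7/(-3 + 1) = 7/(-2) = 7*(-½) = -7/2 ≈ -3.5000)
I(l) = -7/2
Q(K) = -⅓
Q(10)*(v(-11) + I(-6)) = -(-1 - 7/2)/3 = -⅓*(-9/2) = 3/2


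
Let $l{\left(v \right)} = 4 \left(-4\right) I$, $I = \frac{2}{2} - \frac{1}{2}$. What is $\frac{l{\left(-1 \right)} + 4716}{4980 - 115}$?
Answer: $\frac{4708}{4865} \approx 0.96773$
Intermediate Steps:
$I = \frac{1}{2}$ ($I = 2 \cdot \frac{1}{2} - \frac{1}{2} = 1 - \frac{1}{2} = \frac{1}{2} \approx 0.5$)
$l{\left(v \right)} = -8$ ($l{\left(v \right)} = 4 \left(-4\right) \frac{1}{2} = \left(-16\right) \frac{1}{2} = -8$)
$\frac{l{\left(-1 \right)} + 4716}{4980 - 115} = \frac{-8 + 4716}{4980 - 115} = \frac{4708}{4865}$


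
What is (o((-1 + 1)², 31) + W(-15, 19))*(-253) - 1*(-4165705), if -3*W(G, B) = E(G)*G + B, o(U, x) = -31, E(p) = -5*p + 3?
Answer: 12229441/3 ≈ 4.0765e+6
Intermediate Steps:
E(p) = 3 - 5*p
W(G, B) = -B/3 - G*(3 - 5*G)/3 (W(G, B) = -((3 - 5*G)*G + B)/3 = -(G*(3 - 5*G) + B)/3 = -(B + G*(3 - 5*G))/3 = -B/3 - G*(3 - 5*G)/3)
(o((-1 + 1)², 31) + W(-15, 19))*(-253) - 1*(-4165705) = (-31 + (-⅓*19 + (⅓)*(-15)*(-3 + 5*(-15))))*(-253) - 1*(-4165705) = (-31 + (-19/3 + (⅓)*(-15)*(-3 - 75)))*(-253) + 4165705 = (-31 + (-19/3 + (⅓)*(-15)*(-78)))*(-253) + 4165705 = (-31 + (-19/3 + 390))*(-253) + 4165705 = (-31 + 1151/3)*(-253) + 4165705 = (1058/3)*(-253) + 4165705 = -267674/3 + 4165705 = 12229441/3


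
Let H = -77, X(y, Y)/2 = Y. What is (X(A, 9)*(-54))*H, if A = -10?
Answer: 74844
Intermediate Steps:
X(y, Y) = 2*Y
(X(A, 9)*(-54))*H = ((2*9)*(-54))*(-77) = (18*(-54))*(-77) = -972*(-77) = 74844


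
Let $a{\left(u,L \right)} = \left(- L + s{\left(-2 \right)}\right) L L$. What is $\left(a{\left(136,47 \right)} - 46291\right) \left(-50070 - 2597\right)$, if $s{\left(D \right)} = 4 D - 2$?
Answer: $9069468068$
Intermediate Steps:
$s{\left(D \right)} = -2 + 4 D$
$a{\left(u,L \right)} = L^{2} \left(-10 - L\right)$ ($a{\left(u,L \right)} = \left(- L + \left(-2 + 4 \left(-2\right)\right)\right) L L = \left(- L - 10\right) L^{2} = \left(-10 - L\right) L^{2} = L^{2} \left(-10 - L\right)$)
$\left(a{\left(136,47 \right)} - 46291\right) \left(-50070 - 2597\right) = \left(47^{2} \left(-10 - 47\right) - 46291\right) \left(-50070 - 2597\right) = \left(2209 \left(-10 - 47\right) - 46291\right) \left(-52667\right) = \left(2209 \left(-57\right) - 46291\right) \left(-52667\right) = \left(-125913 - 46291\right) \left(-52667\right) = \left(-172204\right) \left(-52667\right) = 9069468068$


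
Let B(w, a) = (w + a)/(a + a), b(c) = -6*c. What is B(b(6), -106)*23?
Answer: 1633/106 ≈ 15.406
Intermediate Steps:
B(w, a) = (a + w)/(2*a) (B(w, a) = (a + w)/((2*a)) = (a + w)*(1/(2*a)) = (a + w)/(2*a))
B(b(6), -106)*23 = ((½)*(-106 - 6*6)/(-106))*23 = ((½)*(-1/106)*(-106 - 36))*23 = ((½)*(-1/106)*(-142))*23 = (71/106)*23 = 1633/106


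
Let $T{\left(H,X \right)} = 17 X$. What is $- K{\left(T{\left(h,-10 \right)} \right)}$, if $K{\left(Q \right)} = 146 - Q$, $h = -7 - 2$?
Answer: $-316$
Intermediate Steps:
$h = -9$ ($h = -7 - 2 = -9$)
$- K{\left(T{\left(h,-10 \right)} \right)} = - (146 - 17 \left(-10\right)) = - (146 - -170) = - (146 + 170) = \left(-1\right) 316 = -316$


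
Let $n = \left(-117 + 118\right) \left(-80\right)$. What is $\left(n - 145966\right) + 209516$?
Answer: $63470$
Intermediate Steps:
$n = -80$ ($n = 1 \left(-80\right) = -80$)
$\left(n - 145966\right) + 209516 = \left(-80 - 145966\right) + 209516 = -146046 + 209516 = 63470$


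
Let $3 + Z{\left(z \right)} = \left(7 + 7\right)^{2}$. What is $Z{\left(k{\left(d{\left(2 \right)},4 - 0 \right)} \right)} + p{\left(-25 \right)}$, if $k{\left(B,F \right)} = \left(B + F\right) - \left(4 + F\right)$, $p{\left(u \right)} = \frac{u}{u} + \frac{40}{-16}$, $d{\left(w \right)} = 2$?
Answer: $\frac{383}{2} \approx 191.5$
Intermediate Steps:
$p{\left(u \right)} = - \frac{3}{2}$ ($p{\left(u \right)} = 1 + 40 \left(- \frac{1}{16}\right) = 1 - \frac{5}{2} = - \frac{3}{2}$)
$k{\left(B,F \right)} = -4 + B$
$Z{\left(z \right)} = 193$ ($Z{\left(z \right)} = -3 + \left(7 + 7\right)^{2} = -3 + 14^{2} = -3 + 196 = 193$)
$Z{\left(k{\left(d{\left(2 \right)},4 - 0 \right)} \right)} + p{\left(-25 \right)} = 193 - \frac{3}{2} = \frac{383}{2}$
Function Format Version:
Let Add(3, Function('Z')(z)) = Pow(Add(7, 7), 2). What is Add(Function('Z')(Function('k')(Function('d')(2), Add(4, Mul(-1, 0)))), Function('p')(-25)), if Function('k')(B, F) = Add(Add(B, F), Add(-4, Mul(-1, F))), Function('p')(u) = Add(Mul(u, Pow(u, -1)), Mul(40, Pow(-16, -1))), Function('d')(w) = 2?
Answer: Rational(383, 2) ≈ 191.50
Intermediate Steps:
Function('p')(u) = Rational(-3, 2) (Function('p')(u) = Add(1, Mul(40, Rational(-1, 16))) = Add(1, Rational(-5, 2)) = Rational(-3, 2))
Function('k')(B, F) = Add(-4, B)
Function('Z')(z) = 193 (Function('Z')(z) = Add(-3, Pow(Add(7, 7), 2)) = Add(-3, Pow(14, 2)) = Add(-3, 196) = 193)
Add(Function('Z')(Function('k')(Function('d')(2), Add(4, Mul(-1, 0)))), Function('p')(-25)) = Add(193, Rational(-3, 2)) = Rational(383, 2)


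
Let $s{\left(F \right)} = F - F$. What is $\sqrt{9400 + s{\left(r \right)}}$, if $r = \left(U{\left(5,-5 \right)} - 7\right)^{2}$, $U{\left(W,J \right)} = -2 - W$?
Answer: $10 \sqrt{94} \approx 96.954$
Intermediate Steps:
$r = 196$ ($r = \left(\left(-2 - 5\right) - 7\right)^{2} = \left(-7 - 7\right)^{2} = \left(-14\right)^{2} = 196$)
$s{\left(F \right)} = 0$
$\sqrt{9400 + s{\left(r \right)}} = \sqrt{9400 + 0} = \sqrt{9400} = 10 \sqrt{94}$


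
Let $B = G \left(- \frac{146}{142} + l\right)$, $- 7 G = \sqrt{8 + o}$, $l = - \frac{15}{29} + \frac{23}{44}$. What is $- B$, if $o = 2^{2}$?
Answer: $- \frac{92651 \sqrt{3}}{317086} \approx -0.5061$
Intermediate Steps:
$o = 4$
$l = \frac{7}{1276}$ ($l = \left(-15\right) \frac{1}{29} + 23 \cdot \frac{1}{44} = - \frac{15}{29} + \frac{23}{44} = \frac{7}{1276} \approx 0.0054859$)
$G = - \frac{2 \sqrt{3}}{7}$ ($G = - \frac{\sqrt{8 + 4}}{7} = - \frac{\sqrt{12}}{7} = - \frac{2 \sqrt{3}}{7} \approx -0.49487$)
$B = \frac{92651 \sqrt{3}}{317086}$ ($B = - \frac{2 \sqrt{3}}{7} \left(- \frac{146}{142} + \frac{7}{1276}\right) = - \frac{2 \sqrt{3}}{7} \left(\left(-146\right) \frac{1}{142} + \frac{7}{1276}\right) = - \frac{2 \sqrt{3}}{7} \left(- \frac{73}{71} + \frac{7}{1276}\right) = - \frac{2 \sqrt{3}}{7} \left(- \frac{92651}{90596}\right) = \frac{92651 \sqrt{3}}{317086} \approx 0.5061$)
$- B = - \frac{92651 \sqrt{3}}{317086}$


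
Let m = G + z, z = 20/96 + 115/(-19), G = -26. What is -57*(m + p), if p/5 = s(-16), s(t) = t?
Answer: 51001/8 ≈ 6375.1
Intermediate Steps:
z = -2665/456 (z = 20*(1/96) + 115*(-1/19) = 5/24 - 115/19 = -2665/456 ≈ -5.8443)
p = -80 (p = 5*(-16) = -80)
m = -14521/456 (m = -26 - 2665/456 = -14521/456 ≈ -31.844)
-57*(m + p) = -57*(-14521/456 - 80) = -57*(-51001/456) = 51001/8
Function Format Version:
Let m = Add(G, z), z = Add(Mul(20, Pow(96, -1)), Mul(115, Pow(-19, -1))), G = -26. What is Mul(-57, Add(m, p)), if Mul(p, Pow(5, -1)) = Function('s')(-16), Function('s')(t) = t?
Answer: Rational(51001, 8) ≈ 6375.1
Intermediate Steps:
z = Rational(-2665, 456) (z = Add(Mul(20, Rational(1, 96)), Mul(115, Rational(-1, 19))) = Add(Rational(5, 24), Rational(-115, 19)) = Rational(-2665, 456) ≈ -5.8443)
p = -80 (p = Mul(5, -16) = -80)
m = Rational(-14521, 456) (m = Add(-26, Rational(-2665, 456)) = Rational(-14521, 456) ≈ -31.844)
Mul(-57, Add(m, p)) = Mul(-57, Add(Rational(-14521, 456), -80)) = Mul(-57, Rational(-51001, 456)) = Rational(51001, 8)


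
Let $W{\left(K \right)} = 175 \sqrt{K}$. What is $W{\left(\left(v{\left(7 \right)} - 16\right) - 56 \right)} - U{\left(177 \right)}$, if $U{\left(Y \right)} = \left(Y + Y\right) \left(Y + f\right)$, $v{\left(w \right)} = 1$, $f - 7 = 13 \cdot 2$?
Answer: $-74340 + 175 i \sqrt{71} \approx -74340.0 + 1474.6 i$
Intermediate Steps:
$f = 33$ ($f = 7 + 13 \cdot 2 = 7 + 26 = 33$)
$U{\left(Y \right)} = 2 Y \left(33 + Y\right)$ ($U{\left(Y \right)} = \left(Y + Y\right) \left(Y + 33\right) = 2 Y \left(33 + Y\right)$)
$W{\left(\left(v{\left(7 \right)} - 16\right) - 56 \right)} - U{\left(177 \right)} = 175 \sqrt{\left(1 - 16\right) - 56} - 2 \cdot 177 \left(33 + 177\right) = 175 \sqrt{-15 - 56} - 2 \cdot 177 \cdot 210 = 175 \sqrt{-71} - 74340 = 175 i \sqrt{71} - 74340 = -74340 + 175 i \sqrt{71}$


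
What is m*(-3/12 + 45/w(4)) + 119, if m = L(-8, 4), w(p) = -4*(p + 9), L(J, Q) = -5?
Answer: 3239/26 ≈ 124.58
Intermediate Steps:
w(p) = -36 - 4*p (w(p) = -4*(9 + p) = -36 - 4*p)
m = -5
m*(-3/12 + 45/w(4)) + 119 = -5*(-3/12 + 45/(-36 - 4*4)) + 119 = -5*(-3*1/12 + 45/(-36 - 16)) + 119 = -5*(-¼ + 45/(-52)) + 119 = -5*(-¼ + 45*(-1/52)) + 119 = -5*(-¼ - 45/52) + 119 = -5*(-29/26) + 119 = 145/26 + 119 = 3239/26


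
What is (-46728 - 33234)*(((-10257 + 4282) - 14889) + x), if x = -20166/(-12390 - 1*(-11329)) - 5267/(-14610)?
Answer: 4306180684038011/2583535 ≈ 1.6668e+9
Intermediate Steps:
x = 300213547/15501210 (x = -20166/(-12390 + 11329) - 5267*(-1/14610) = -20166/(-1061) + 5267/14610 = -20166*(-1/1061) + 5267/14610 = 20166/1061 + 5267/14610 = 300213547/15501210 ≈ 19.367)
(-46728 - 33234)*(((-10257 + 4282) - 14889) + x) = (-46728 - 33234)*(((-10257 + 4282) - 14889) + 300213547/15501210) = -79962*((-5975 - 14889) + 300213547/15501210) = -79962*(-20864 + 300213547/15501210) = -79962*(-323117031893/15501210) = 4306180684038011/2583535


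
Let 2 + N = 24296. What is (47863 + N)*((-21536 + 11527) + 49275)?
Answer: 2833316762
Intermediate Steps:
N = 24294 (N = -2 + 24296 = 24294)
(47863 + N)*((-21536 + 11527) + 49275) = (47863 + 24294)*((-21536 + 11527) + 49275) = 72157*(-10009 + 49275) = 72157*39266 = 2833316762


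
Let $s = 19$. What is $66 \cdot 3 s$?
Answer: $3762$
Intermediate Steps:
$66 \cdot 3 s = 66 \cdot 3 \cdot 19 = 198 \cdot 19 = 3762$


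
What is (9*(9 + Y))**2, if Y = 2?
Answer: 9801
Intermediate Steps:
(9*(9 + Y))**2 = (9*(9 + 2))**2 = (9*11)**2 = 99**2 = 9801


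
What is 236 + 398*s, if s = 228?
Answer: 90980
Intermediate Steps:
236 + 398*s = 236 + 398*228 = 236 + 90744 = 90980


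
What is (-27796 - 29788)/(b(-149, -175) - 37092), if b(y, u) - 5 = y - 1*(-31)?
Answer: 57584/37205 ≈ 1.5477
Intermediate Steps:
b(y, u) = 36 + y (b(y, u) = 5 + (y - 1*(-31)) = 5 + (y + 31) = 5 + (31 + y) = 36 + y)
(-27796 - 29788)/(b(-149, -175) - 37092) = (-27796 - 29788)/((36 - 149) - 37092) = -57584/(-113 - 37092) = -57584/(-37205) = -57584*(-1/37205) = 57584/37205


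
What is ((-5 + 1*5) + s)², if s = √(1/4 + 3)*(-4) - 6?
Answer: 88 + 24*√13 ≈ 174.53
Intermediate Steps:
s = -6 - 2*√13 (s = √(1*(¼) + 3)*(-4) - 6 = √(¼ + 3)*(-4) - 6 = √(13/4)*(-4) - 6 = (√13/2)*(-4) - 6 = -2*√13 - 6 = -6 - 2*√13 ≈ -13.211)
((-5 + 1*5) + s)² = ((-5 + 1*5) + (-6 - 2*√13))² = ((-5 + 5) + (-6 - 2*√13))² = (0 + (-6 - 2*√13))² = (-6 - 2*√13)²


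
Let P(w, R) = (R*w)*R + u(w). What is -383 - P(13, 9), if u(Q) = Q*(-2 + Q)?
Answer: -1579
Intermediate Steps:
P(w, R) = w*R² + w*(-2 + w) (P(w, R) = (R*w)*R + w*(-2 + w) = w*R² + w*(-2 + w))
-383 - P(13, 9) = -383 - 13*(-2 + 13 + 9²) = -383 - 13*(-2 + 13 + 81) = -383 - 13*92 = -383 - 1*1196 = -383 - 1196 = -1579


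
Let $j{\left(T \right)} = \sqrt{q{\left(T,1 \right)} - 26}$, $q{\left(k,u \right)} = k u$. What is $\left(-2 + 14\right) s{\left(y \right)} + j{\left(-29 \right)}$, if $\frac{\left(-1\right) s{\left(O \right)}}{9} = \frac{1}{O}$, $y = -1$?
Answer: $108 + i \sqrt{55} \approx 108.0 + 7.4162 i$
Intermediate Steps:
$s{\left(O \right)} = - \frac{9}{O}$
$j{\left(T \right)} = \sqrt{-26 + T}$ ($j{\left(T \right)} = \sqrt{T 1 - 26} = \sqrt{T - 26} = \sqrt{-26 + T}$)
$\left(-2 + 14\right) s{\left(y \right)} + j{\left(-29 \right)} = \left(-2 + 14\right) \left(- \frac{9}{-1}\right) + \sqrt{-26 - 29} = 12 \left(\left(-9\right) \left(-1\right)\right) + \sqrt{-55} = 12 \cdot 9 + i \sqrt{55} = 108 + i \sqrt{55}$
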